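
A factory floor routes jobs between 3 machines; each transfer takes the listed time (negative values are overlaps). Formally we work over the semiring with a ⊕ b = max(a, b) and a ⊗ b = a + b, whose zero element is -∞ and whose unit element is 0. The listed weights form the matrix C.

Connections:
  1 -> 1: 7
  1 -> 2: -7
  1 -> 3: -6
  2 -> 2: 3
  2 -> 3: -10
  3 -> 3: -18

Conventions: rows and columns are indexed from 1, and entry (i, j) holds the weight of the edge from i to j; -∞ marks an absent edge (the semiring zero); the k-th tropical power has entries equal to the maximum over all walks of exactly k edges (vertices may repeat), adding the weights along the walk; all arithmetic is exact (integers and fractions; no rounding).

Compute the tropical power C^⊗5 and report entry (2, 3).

C^⊗2:
  [14, 0, 1]
  [-∞, 6, -7]
  [-∞, -∞, -36]
C^⊗3:
  [21, 7, 8]
  [-∞, 9, -4]
  [-∞, -∞, -54]
C^⊗4:
  [28, 14, 15]
  [-∞, 12, -1]
  [-∞, -∞, -72]
C^⊗5:
  [35, 21, 22]
  [-∞, 15, 2]
  [-∞, -∞, -90]
Key observation: the optimum is the walk 2->2->2->2->2->3, with weight 3 + 3 + 3 + 3 + (-10) = 2.
Optimal value attained by: walk 2->2->2->2->2->3.
Answer: (C^⊗5)[2][3] = 2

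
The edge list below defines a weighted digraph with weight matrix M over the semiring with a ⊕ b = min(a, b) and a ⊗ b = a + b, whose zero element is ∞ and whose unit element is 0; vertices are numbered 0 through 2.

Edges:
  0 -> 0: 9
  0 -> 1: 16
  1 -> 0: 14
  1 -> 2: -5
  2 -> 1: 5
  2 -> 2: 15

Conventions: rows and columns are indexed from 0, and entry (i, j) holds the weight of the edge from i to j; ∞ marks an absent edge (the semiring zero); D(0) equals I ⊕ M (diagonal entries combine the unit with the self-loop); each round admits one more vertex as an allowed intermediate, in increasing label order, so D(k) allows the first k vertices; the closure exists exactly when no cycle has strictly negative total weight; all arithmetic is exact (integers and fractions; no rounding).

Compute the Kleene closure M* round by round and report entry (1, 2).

D(0):
  [0, 16, ∞]
  [14, 0, -5]
  [∞, 5, 0]
D(1):
  [0, 16, ∞]
  [14, 0, -5]
  [∞, 5, 0]
D(2):
  [0, 16, 11]
  [14, 0, -5]
  [19, 5, 0]
D(3):
  [0, 16, 11]
  [14, 0, -5]
  [19, 5, 0]
Answer: M*[1][2] = -5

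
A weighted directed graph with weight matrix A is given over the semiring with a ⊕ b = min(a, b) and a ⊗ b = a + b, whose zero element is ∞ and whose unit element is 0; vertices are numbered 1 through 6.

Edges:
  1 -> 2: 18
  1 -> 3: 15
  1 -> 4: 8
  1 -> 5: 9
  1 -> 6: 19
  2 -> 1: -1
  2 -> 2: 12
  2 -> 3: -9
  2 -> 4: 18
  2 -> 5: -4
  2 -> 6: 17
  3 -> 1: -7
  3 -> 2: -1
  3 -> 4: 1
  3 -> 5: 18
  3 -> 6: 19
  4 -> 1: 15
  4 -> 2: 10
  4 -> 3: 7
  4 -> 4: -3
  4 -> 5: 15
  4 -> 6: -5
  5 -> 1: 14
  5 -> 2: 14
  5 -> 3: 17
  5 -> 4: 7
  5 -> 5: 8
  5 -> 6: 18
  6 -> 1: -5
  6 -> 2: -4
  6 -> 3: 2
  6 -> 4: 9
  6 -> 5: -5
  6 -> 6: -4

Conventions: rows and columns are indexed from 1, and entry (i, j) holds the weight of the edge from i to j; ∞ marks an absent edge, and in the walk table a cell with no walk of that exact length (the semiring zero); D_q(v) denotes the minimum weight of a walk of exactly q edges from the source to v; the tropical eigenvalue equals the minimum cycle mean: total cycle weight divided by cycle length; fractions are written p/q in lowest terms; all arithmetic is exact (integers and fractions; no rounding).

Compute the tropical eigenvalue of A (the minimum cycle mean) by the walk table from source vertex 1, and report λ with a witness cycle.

q=0: [0, ∞, ∞, ∞, ∞, ∞]
q=1: [∞, 18, 15, 8, 9, 19]
q=2: [8, 14, 9, 5, 14, 3]
q=3: [-2, -1, 5, 2, -2, -1]
q=4: [-6, -5, -10, -1, -6, -5]
q=5: [-17, -11, -14, -9, -10, -9]
q=6: [-21, -15, -20, -13, -15, -14]
Optimal cycle mean attained by: cycle 2->3->2, total (-9) + (-1), length 2.
Answer: λ = -5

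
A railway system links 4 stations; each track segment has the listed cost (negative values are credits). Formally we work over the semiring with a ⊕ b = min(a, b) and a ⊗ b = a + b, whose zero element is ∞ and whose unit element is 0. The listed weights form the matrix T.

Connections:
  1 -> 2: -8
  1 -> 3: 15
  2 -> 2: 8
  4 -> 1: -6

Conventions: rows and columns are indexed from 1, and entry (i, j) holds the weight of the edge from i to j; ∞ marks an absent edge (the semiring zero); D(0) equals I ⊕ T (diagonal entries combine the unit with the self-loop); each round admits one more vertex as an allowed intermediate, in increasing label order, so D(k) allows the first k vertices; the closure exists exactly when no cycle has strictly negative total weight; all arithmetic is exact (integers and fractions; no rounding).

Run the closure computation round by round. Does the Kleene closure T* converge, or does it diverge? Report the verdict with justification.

D(0):
  [0, -8, 15, ∞]
  [∞, 0, ∞, ∞]
  [∞, ∞, 0, ∞]
  [-6, ∞, ∞, 0]
D(1):
  [0, -8, 15, ∞]
  [∞, 0, ∞, ∞]
  [∞, ∞, 0, ∞]
  [-6, -14, 9, 0]
D(2):
  [0, -8, 15, ∞]
  [∞, 0, ∞, ∞]
  [∞, ∞, 0, ∞]
  [-6, -14, 9, 0]
D(3):
  [0, -8, 15, ∞]
  [∞, 0, ∞, ∞]
  [∞, ∞, 0, ∞]
  [-6, -14, 9, 0]
D(4):
  [0, -8, 15, ∞]
  [∞, 0, ∞, ∞]
  [∞, ∞, 0, ∞]
  [-6, -14, 9, 0]
Key observation: every diagonal entry stays at the unit through all rounds, so no improving cycle exists.
Answer: CONVERGES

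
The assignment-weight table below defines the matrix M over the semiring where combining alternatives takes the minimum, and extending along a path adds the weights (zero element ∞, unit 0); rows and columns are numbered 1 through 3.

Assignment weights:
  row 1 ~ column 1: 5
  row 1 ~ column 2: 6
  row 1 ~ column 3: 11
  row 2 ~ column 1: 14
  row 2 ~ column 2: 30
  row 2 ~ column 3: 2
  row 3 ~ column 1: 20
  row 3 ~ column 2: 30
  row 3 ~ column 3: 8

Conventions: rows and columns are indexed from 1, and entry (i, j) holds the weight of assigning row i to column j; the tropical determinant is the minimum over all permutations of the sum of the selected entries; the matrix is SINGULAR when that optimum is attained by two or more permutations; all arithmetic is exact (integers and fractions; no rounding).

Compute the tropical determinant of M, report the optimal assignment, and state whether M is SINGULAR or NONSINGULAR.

σ = (1, 2, 3): 5 + 30 + 8 = 43
σ = (1, 3, 2): 5 + 2 + 30 = 37
σ = (2, 1, 3): 6 + 14 + 8 = 28
σ = (2, 3, 1): 6 + 2 + 20 = 28
σ = (3, 1, 2): 11 + 14 + 30 = 55
σ = (3, 2, 1): 11 + 30 + 20 = 61
Optimal value attained by: σ = (2, 1, 3).
Answer: det⊕(M) = 28; verdict: SINGULAR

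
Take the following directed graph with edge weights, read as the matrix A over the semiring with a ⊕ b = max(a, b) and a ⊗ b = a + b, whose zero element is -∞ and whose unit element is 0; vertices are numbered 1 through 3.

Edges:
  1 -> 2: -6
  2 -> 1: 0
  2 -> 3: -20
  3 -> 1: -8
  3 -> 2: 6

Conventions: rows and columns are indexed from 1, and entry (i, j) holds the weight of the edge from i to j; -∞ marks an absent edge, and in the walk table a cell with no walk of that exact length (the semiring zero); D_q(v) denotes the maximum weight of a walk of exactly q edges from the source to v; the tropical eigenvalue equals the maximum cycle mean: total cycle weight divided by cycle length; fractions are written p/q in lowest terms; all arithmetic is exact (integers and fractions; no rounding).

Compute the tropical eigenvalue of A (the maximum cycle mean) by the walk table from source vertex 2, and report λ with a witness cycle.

q=0: [-∞, 0, -∞]
q=1: [0, -∞, -20]
q=2: [-28, -6, -∞]
q=3: [-6, -34, -26]
Optimal cycle mean attained by: cycle 1->2->1, total (-6) + 0, length 2.
Answer: λ = -3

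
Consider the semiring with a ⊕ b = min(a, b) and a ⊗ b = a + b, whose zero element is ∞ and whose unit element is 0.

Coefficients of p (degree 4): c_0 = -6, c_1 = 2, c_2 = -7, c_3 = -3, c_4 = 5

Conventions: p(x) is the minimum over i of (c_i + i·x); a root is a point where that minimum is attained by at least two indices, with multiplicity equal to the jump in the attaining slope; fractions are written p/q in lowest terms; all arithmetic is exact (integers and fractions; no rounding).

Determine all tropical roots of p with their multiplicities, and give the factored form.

hull edge (i=0, c=-6) to (i=2, c=-7): slope -1/2, span 2
hull edge (i=2, c=-7) to (i=3, c=-3): slope 4, span 1
hull edge (i=3, c=-3) to (i=4, c=5): slope 8, span 1
Factored form: p(x) = 5 ⊗ (x ⊕ (-8)) ⊗ (x ⊕ (-4)) ⊗ (x ⊕ 1/2) ⊗ (x ⊕ 1/2)
Answer: roots = -8 (mult 1), -4 (mult 1), 1/2 (mult 2)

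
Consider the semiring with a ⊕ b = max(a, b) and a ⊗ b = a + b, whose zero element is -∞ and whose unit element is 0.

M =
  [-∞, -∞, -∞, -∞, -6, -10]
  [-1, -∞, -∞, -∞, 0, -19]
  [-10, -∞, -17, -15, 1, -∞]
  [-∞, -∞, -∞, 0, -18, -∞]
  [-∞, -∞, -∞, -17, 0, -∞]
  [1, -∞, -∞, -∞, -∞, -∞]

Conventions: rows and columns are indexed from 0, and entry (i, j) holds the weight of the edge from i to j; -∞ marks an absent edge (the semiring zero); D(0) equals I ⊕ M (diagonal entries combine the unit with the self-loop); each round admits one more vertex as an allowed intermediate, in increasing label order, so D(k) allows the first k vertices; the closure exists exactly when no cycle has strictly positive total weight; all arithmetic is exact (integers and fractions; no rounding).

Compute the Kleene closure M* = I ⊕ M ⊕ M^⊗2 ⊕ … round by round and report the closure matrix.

D(0):
  [0, -∞, -∞, -∞, -6, -10]
  [-1, 0, -∞, -∞, 0, -19]
  [-10, -∞, 0, -15, 1, -∞]
  [-∞, -∞, -∞, 0, -18, -∞]
  [-∞, -∞, -∞, -17, 0, -∞]
  [1, -∞, -∞, -∞, -∞, 0]
D(1):
  [0, -∞, -∞, -∞, -6, -10]
  [-1, 0, -∞, -∞, 0, -11]
  [-10, -∞, 0, -15, 1, -20]
  [-∞, -∞, -∞, 0, -18, -∞]
  [-∞, -∞, -∞, -17, 0, -∞]
  [1, -∞, -∞, -∞, -5, 0]
D(2):
  [0, -∞, -∞, -∞, -6, -10]
  [-1, 0, -∞, -∞, 0, -11]
  [-10, -∞, 0, -15, 1, -20]
  [-∞, -∞, -∞, 0, -18, -∞]
  [-∞, -∞, -∞, -17, 0, -∞]
  [1, -∞, -∞, -∞, -5, 0]
D(3):
  [0, -∞, -∞, -∞, -6, -10]
  [-1, 0, -∞, -∞, 0, -11]
  [-10, -∞, 0, -15, 1, -20]
  [-∞, -∞, -∞, 0, -18, -∞]
  [-∞, -∞, -∞, -17, 0, -∞]
  [1, -∞, -∞, -∞, -5, 0]
D(4):
  [0, -∞, -∞, -∞, -6, -10]
  [-1, 0, -∞, -∞, 0, -11]
  [-10, -∞, 0, -15, 1, -20]
  [-∞, -∞, -∞, 0, -18, -∞]
  [-∞, -∞, -∞, -17, 0, -∞]
  [1, -∞, -∞, -∞, -5, 0]
D(5):
  [0, -∞, -∞, -23, -6, -10]
  [-1, 0, -∞, -17, 0, -11]
  [-10, -∞, 0, -15, 1, -20]
  [-∞, -∞, -∞, 0, -18, -∞]
  [-∞, -∞, -∞, -17, 0, -∞]
  [1, -∞, -∞, -22, -5, 0]
D(6):
  [0, -∞, -∞, -23, -6, -10]
  [-1, 0, -∞, -17, 0, -11]
  [-10, -∞, 0, -15, 1, -20]
  [-∞, -∞, -∞, 0, -18, -∞]
  [-∞, -∞, -∞, -17, 0, -∞]
  [1, -∞, -∞, -22, -5, 0]
Answer: M* = [[0, -∞, -∞, -23, -6, -10], [-1, 0, -∞, -17, 0, -11], [-10, -∞, 0, -15, 1, -20], [-∞, -∞, -∞, 0, -18, -∞], [-∞, -∞, -∞, -17, 0, -∞], [1, -∞, -∞, -22, -5, 0]]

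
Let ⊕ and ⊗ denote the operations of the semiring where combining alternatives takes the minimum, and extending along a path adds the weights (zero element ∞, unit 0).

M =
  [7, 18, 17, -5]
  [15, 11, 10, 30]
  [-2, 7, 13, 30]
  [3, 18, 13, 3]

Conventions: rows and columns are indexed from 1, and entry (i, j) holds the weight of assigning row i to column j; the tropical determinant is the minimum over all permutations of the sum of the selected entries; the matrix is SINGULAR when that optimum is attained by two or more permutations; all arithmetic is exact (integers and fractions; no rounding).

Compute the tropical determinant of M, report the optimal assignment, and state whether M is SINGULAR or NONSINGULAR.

σ = (1, 2, 3, 4): 7 + 11 + 13 + 3 = 34
σ = (1, 2, 4, 3): 7 + 11 + 30 + 13 = 61
σ = (1, 3, 2, 4): 7 + 10 + 7 + 3 = 27
σ = (1, 3, 4, 2): 7 + 10 + 30 + 18 = 65
σ = (1, 4, 2, 3): 7 + 30 + 7 + 13 = 57
σ = (1, 4, 3, 2): 7 + 30 + 13 + 18 = 68
σ = (2, 1, 3, 4): 18 + 15 + 13 + 3 = 49
σ = (2, 1, 4, 3): 18 + 15 + 30 + 13 = 76
σ = (2, 3, 1, 4): 18 + 10 + (-2) + 3 = 29
σ = (2, 3, 4, 1): 18 + 10 + 30 + 3 = 61
σ = (2, 4, 1, 3): 18 + 30 + (-2) + 13 = 59
σ = (2, 4, 3, 1): 18 + 30 + 13 + 3 = 64
σ = (3, 1, 2, 4): 17 + 15 + 7 + 3 = 42
σ = (3, 1, 4, 2): 17 + 15 + 30 + 18 = 80
σ = (3, 2, 1, 4): 17 + 11 + (-2) + 3 = 29
σ = (3, 2, 4, 1): 17 + 11 + 30 + 3 = 61
σ = (3, 4, 1, 2): 17 + 30 + (-2) + 18 = 63
σ = (3, 4, 2, 1): 17 + 30 + 7 + 3 = 57
σ = (4, 1, 2, 3): (-5) + 15 + 7 + 13 = 30
σ = (4, 1, 3, 2): (-5) + 15 + 13 + 18 = 41
σ = (4, 2, 1, 3): (-5) + 11 + (-2) + 13 = 17
σ = (4, 2, 3, 1): (-5) + 11 + 13 + 3 = 22
σ = (4, 3, 1, 2): (-5) + 10 + (-2) + 18 = 21
σ = (4, 3, 2, 1): (-5) + 10 + 7 + 3 = 15
Optimal value attained by: σ = (4, 3, 2, 1).
Answer: det⊕(M) = 15; verdict: NONSINGULAR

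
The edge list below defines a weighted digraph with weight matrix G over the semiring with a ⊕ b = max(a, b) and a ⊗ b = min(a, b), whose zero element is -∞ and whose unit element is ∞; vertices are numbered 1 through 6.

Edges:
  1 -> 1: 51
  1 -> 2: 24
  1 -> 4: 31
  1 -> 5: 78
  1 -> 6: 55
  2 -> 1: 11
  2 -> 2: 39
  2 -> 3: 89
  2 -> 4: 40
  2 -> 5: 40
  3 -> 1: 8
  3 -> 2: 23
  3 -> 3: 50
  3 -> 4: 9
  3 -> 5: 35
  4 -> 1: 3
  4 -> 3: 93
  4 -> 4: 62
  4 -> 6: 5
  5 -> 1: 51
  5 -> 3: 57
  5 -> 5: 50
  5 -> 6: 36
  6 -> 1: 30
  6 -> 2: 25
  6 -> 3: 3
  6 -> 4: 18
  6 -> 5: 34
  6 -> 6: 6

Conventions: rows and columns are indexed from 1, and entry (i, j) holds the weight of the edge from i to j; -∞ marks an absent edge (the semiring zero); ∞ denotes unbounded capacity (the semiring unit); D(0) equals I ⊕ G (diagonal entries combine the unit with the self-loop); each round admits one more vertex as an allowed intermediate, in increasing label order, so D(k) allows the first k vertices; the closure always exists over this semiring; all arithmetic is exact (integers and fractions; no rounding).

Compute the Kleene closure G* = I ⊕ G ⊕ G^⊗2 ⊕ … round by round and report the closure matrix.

D(0):
  [∞, 24, -∞, 31, 78, 55]
  [11, ∞, 89, 40, 40, -∞]
  [8, 23, ∞, 9, 35, -∞]
  [3, -∞, 93, ∞, -∞, 5]
  [51, -∞, 57, -∞, ∞, 36]
  [30, 25, 3, 18, 34, ∞]
D(1):
  [∞, 24, -∞, 31, 78, 55]
  [11, ∞, 89, 40, 40, 11]
  [8, 23, ∞, 9, 35, 8]
  [3, 3, 93, ∞, 3, 5]
  [51, 24, 57, 31, ∞, 51]
  [30, 25, 3, 30, 34, ∞]
D(2):
  [∞, 24, 24, 31, 78, 55]
  [11, ∞, 89, 40, 40, 11]
  [11, 23, ∞, 23, 35, 11]
  [3, 3, 93, ∞, 3, 5]
  [51, 24, 57, 31, ∞, 51]
  [30, 25, 25, 30, 34, ∞]
D(3):
  [∞, 24, 24, 31, 78, 55]
  [11, ∞, 89, 40, 40, 11]
  [11, 23, ∞, 23, 35, 11]
  [11, 23, 93, ∞, 35, 11]
  [51, 24, 57, 31, ∞, 51]
  [30, 25, 25, 30, 34, ∞]
D(4):
  [∞, 24, 31, 31, 78, 55]
  [11, ∞, 89, 40, 40, 11]
  [11, 23, ∞, 23, 35, 11]
  [11, 23, 93, ∞, 35, 11]
  [51, 24, 57, 31, ∞, 51]
  [30, 25, 30, 30, 34, ∞]
D(5):
  [∞, 24, 57, 31, 78, 55]
  [40, ∞, 89, 40, 40, 40]
  [35, 24, ∞, 31, 35, 35]
  [35, 24, 93, ∞, 35, 35]
  [51, 24, 57, 31, ∞, 51]
  [34, 25, 34, 31, 34, ∞]
D(6):
  [∞, 25, 57, 31, 78, 55]
  [40, ∞, 89, 40, 40, 40]
  [35, 25, ∞, 31, 35, 35]
  [35, 25, 93, ∞, 35, 35]
  [51, 25, 57, 31, ∞, 51]
  [34, 25, 34, 31, 34, ∞]
Answer: G* = [[∞, 25, 57, 31, 78, 55], [40, ∞, 89, 40, 40, 40], [35, 25, ∞, 31, 35, 35], [35, 25, 93, ∞, 35, 35], [51, 25, 57, 31, ∞, 51], [34, 25, 34, 31, 34, ∞]]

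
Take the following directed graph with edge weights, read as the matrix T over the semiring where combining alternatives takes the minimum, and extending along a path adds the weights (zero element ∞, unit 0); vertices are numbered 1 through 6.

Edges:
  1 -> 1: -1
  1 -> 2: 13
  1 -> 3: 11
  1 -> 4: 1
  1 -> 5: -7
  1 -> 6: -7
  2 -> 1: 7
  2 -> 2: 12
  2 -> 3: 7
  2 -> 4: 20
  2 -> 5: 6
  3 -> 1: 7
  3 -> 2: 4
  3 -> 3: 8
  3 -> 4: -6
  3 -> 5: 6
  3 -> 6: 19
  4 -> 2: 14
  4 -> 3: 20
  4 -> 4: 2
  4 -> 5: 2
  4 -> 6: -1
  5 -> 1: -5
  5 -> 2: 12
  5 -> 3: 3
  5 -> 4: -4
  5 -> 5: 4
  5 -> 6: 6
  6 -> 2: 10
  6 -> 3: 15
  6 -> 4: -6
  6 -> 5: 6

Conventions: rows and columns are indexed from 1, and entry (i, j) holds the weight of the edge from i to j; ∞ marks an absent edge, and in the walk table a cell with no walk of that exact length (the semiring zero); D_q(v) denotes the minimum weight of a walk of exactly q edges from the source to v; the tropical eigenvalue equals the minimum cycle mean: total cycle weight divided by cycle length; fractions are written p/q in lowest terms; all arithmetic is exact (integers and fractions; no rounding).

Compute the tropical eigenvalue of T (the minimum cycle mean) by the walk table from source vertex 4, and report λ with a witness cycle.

q=0: [∞, ∞, ∞, 0, ∞, ∞]
q=1: [∞, 14, 20, 2, 2, -1]
q=2: [-3, 9, 5, -7, 4, 1]
q=3: [-4, 7, 7, -5, -10, -10]
q=4: [-15, 0, -7, -16, -11, -11]
q=5: [-16, -3, -8, -17, -22, -22]
q=6: [-27, -12, -19, -28, -23, -23]
Optimal cycle mean attained by: cycle 1->5->1, total (-7) + (-5), length 2.
Answer: λ = -6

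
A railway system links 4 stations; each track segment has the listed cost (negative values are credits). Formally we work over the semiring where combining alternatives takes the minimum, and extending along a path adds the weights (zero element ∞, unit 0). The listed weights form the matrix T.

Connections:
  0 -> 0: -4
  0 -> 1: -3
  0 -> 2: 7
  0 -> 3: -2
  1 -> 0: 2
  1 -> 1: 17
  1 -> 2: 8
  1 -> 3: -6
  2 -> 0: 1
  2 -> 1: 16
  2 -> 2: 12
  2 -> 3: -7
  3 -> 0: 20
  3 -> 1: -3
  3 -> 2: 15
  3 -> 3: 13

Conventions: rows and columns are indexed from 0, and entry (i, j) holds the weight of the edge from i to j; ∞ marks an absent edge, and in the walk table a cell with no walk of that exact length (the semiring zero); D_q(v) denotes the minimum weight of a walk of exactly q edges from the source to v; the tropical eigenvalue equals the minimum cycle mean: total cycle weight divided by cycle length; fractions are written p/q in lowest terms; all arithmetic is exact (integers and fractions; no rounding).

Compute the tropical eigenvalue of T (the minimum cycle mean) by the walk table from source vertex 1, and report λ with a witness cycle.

q=0: [∞, 0, ∞, ∞]
q=1: [2, 17, 8, -6]
q=2: [-2, -9, 9, 0]
q=3: [-7, -5, -1, -15]
q=4: [-11, -18, 0, -11]
Optimal cycle mean attained by: cycle 1->3->1, total (-6) + (-3), length 2.
Answer: λ = -9/2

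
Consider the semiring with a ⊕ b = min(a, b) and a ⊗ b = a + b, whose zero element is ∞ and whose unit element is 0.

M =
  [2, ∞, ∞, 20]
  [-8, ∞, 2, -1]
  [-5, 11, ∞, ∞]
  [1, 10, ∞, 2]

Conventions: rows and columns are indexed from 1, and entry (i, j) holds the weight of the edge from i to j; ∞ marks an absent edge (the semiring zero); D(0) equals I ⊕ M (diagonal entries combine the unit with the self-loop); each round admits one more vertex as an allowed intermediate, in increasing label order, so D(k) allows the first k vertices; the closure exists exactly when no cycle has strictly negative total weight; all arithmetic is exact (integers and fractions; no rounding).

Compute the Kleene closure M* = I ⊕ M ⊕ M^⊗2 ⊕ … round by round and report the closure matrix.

D(0):
  [0, ∞, ∞, 20]
  [-8, 0, 2, -1]
  [-5, 11, 0, ∞]
  [1, 10, ∞, 0]
D(1):
  [0, ∞, ∞, 20]
  [-8, 0, 2, -1]
  [-5, 11, 0, 15]
  [1, 10, ∞, 0]
D(2):
  [0, ∞, ∞, 20]
  [-8, 0, 2, -1]
  [-5, 11, 0, 10]
  [1, 10, 12, 0]
D(3):
  [0, ∞, ∞, 20]
  [-8, 0, 2, -1]
  [-5, 11, 0, 10]
  [1, 10, 12, 0]
D(4):
  [0, 30, 32, 20]
  [-8, 0, 2, -1]
  [-5, 11, 0, 10]
  [1, 10, 12, 0]
Answer: M* = [[0, 30, 32, 20], [-8, 0, 2, -1], [-5, 11, 0, 10], [1, 10, 12, 0]]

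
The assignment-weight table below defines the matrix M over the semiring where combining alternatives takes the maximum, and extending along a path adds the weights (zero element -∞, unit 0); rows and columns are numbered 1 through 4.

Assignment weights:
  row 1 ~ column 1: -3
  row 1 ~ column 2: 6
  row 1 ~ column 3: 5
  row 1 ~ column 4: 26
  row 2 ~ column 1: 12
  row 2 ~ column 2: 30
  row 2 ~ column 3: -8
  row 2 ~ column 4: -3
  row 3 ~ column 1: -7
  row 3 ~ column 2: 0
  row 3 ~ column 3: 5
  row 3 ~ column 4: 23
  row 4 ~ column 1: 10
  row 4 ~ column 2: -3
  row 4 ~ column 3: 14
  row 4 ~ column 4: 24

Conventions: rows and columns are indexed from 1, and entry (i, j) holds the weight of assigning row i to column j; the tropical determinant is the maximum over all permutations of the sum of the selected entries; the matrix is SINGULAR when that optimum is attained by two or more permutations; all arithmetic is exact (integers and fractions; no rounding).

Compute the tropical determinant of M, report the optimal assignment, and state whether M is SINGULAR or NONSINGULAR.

σ = (1, 2, 3, 4): (-3) + 30 + 5 + 24 = 56
σ = (1, 2, 4, 3): (-3) + 30 + 23 + 14 = 64
σ = (1, 3, 2, 4): (-3) + (-8) + 0 + 24 = 13
σ = (1, 3, 4, 2): (-3) + (-8) + 23 + (-3) = 9
σ = (1, 4, 2, 3): (-3) + (-3) + 0 + 14 = 8
σ = (1, 4, 3, 2): (-3) + (-3) + 5 + (-3) = -4
σ = (2, 1, 3, 4): 6 + 12 + 5 + 24 = 47
σ = (2, 1, 4, 3): 6 + 12 + 23 + 14 = 55
σ = (2, 3, 1, 4): 6 + (-8) + (-7) + 24 = 15
σ = (2, 3, 4, 1): 6 + (-8) + 23 + 10 = 31
σ = (2, 4, 1, 3): 6 + (-3) + (-7) + 14 = 10
σ = (2, 4, 3, 1): 6 + (-3) + 5 + 10 = 18
σ = (3, 1, 2, 4): 5 + 12 + 0 + 24 = 41
σ = (3, 1, 4, 2): 5 + 12 + 23 + (-3) = 37
σ = (3, 2, 1, 4): 5 + 30 + (-7) + 24 = 52
σ = (3, 2, 4, 1): 5 + 30 + 23 + 10 = 68
σ = (3, 4, 1, 2): 5 + (-3) + (-7) + (-3) = -8
σ = (3, 4, 2, 1): 5 + (-3) + 0 + 10 = 12
σ = (4, 1, 2, 3): 26 + 12 + 0 + 14 = 52
σ = (4, 1, 3, 2): 26 + 12 + 5 + (-3) = 40
σ = (4, 2, 1, 3): 26 + 30 + (-7) + 14 = 63
σ = (4, 2, 3, 1): 26 + 30 + 5 + 10 = 71
σ = (4, 3, 1, 2): 26 + (-8) + (-7) + (-3) = 8
σ = (4, 3, 2, 1): 26 + (-8) + 0 + 10 = 28
Optimal value attained by: σ = (4, 2, 3, 1).
Answer: det⊕(M) = 71; verdict: NONSINGULAR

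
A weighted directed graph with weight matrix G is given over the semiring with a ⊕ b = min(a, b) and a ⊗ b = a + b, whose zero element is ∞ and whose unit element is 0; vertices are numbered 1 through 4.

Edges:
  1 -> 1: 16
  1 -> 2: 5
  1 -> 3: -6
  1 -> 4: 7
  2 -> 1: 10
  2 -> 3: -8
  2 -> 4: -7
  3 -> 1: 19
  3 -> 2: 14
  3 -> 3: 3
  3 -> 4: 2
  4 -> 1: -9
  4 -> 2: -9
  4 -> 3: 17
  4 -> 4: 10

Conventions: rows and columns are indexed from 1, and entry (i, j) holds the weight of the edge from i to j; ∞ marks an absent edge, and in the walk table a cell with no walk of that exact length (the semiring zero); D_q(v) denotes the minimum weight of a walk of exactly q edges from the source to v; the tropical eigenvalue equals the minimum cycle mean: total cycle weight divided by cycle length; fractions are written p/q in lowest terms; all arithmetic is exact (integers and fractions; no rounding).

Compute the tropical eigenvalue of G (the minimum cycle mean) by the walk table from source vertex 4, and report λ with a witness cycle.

q=0: [∞, ∞, ∞, 0]
q=1: [-9, -9, 17, 10]
q=2: [1, -4, -17, -16]
q=3: [-25, -25, -14, -15]
q=4: [-24, -24, -33, -32]
Optimal cycle mean attained by: cycle 2->4->2, total (-7) + (-9), length 2.
Answer: λ = -8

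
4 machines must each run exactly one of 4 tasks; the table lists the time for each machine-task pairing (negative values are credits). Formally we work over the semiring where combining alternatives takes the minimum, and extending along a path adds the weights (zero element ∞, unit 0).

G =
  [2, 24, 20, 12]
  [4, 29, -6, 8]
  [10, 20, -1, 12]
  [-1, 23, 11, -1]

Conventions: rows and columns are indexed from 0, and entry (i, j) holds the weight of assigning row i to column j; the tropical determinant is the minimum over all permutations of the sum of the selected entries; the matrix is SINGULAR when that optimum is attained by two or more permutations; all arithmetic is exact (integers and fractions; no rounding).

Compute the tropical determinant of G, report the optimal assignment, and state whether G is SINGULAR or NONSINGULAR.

σ = (0, 1, 2, 3): 2 + 29 + (-1) + (-1) = 29
σ = (0, 1, 3, 2): 2 + 29 + 12 + 11 = 54
σ = (0, 2, 1, 3): 2 + (-6) + 20 + (-1) = 15
σ = (0, 2, 3, 1): 2 + (-6) + 12 + 23 = 31
σ = (0, 3, 1, 2): 2 + 8 + 20 + 11 = 41
σ = (0, 3, 2, 1): 2 + 8 + (-1) + 23 = 32
σ = (1, 0, 2, 3): 24 + 4 + (-1) + (-1) = 26
σ = (1, 0, 3, 2): 24 + 4 + 12 + 11 = 51
σ = (1, 2, 0, 3): 24 + (-6) + 10 + (-1) = 27
σ = (1, 2, 3, 0): 24 + (-6) + 12 + (-1) = 29
σ = (1, 3, 0, 2): 24 + 8 + 10 + 11 = 53
σ = (1, 3, 2, 0): 24 + 8 + (-1) + (-1) = 30
σ = (2, 0, 1, 3): 20 + 4 + 20 + (-1) = 43
σ = (2, 0, 3, 1): 20 + 4 + 12 + 23 = 59
σ = (2, 1, 0, 3): 20 + 29 + 10 + (-1) = 58
σ = (2, 1, 3, 0): 20 + 29 + 12 + (-1) = 60
σ = (2, 3, 0, 1): 20 + 8 + 10 + 23 = 61
σ = (2, 3, 1, 0): 20 + 8 + 20 + (-1) = 47
σ = (3, 0, 1, 2): 12 + 4 + 20 + 11 = 47
σ = (3, 0, 2, 1): 12 + 4 + (-1) + 23 = 38
σ = (3, 1, 0, 2): 12 + 29 + 10 + 11 = 62
σ = (3, 1, 2, 0): 12 + 29 + (-1) + (-1) = 39
σ = (3, 2, 0, 1): 12 + (-6) + 10 + 23 = 39
σ = (3, 2, 1, 0): 12 + (-6) + 20 + (-1) = 25
Optimal value attained by: σ = (0, 2, 1, 3).
Answer: det⊕(G) = 15; verdict: NONSINGULAR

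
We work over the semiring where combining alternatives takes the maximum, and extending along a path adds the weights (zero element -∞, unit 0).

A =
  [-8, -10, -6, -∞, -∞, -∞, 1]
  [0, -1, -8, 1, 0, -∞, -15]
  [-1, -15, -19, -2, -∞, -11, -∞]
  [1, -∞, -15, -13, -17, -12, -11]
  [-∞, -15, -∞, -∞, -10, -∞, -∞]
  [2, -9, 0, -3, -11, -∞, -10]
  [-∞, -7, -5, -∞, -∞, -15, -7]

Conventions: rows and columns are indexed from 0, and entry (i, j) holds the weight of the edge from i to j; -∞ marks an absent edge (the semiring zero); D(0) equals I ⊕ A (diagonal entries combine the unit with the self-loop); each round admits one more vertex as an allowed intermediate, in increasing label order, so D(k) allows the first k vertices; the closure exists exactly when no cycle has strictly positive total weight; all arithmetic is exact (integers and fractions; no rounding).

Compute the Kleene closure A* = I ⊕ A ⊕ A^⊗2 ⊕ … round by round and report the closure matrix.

D(0):
  [0, -10, -6, -∞, -∞, -∞, 1]
  [0, 0, -8, 1, 0, -∞, -15]
  [-1, -15, 0, -2, -∞, -11, -∞]
  [1, -∞, -15, 0, -17, -12, -11]
  [-∞, -15, -∞, -∞, 0, -∞, -∞]
  [2, -9, 0, -3, -11, 0, -10]
  [-∞, -7, -5, -∞, -∞, -15, 0]
D(1):
  [0, -10, -6, -∞, -∞, -∞, 1]
  [0, 0, -6, 1, 0, -∞, 1]
  [-1, -11, 0, -2, -∞, -11, 0]
  [1, -9, -5, 0, -17, -12, 2]
  [-∞, -15, -∞, -∞, 0, -∞, -∞]
  [2, -8, 0, -3, -11, 0, 3]
  [-∞, -7, -5, -∞, -∞, -15, 0]
D(2):
  [0, -10, -6, -9, -10, -∞, 1]
  [0, 0, -6, 1, 0, -∞, 1]
  [-1, -11, 0, -2, -11, -11, 0]
  [1, -9, -5, 0, -9, -12, 2]
  [-15, -15, -21, -14, 0, -∞, -14]
  [2, -8, 0, -3, -8, 0, 3]
  [-7, -7, -5, -6, -7, -15, 0]
D(3):
  [0, -10, -6, -8, -10, -17, 1]
  [0, 0, -6, 1, 0, -17, 1]
  [-1, -11, 0, -2, -11, -11, 0]
  [1, -9, -5, 0, -9, -12, 2]
  [-15, -15, -21, -14, 0, -32, -14]
  [2, -8, 0, -2, -8, 0, 3]
  [-6, -7, -5, -6, -7, -15, 0]
D(4):
  [0, -10, -6, -8, -10, -17, 1]
  [2, 0, -4, 1, 0, -11, 3]
  [-1, -11, 0, -2, -11, -11, 0]
  [1, -9, -5, 0, -9, -12, 2]
  [-13, -15, -19, -14, 0, -26, -12]
  [2, -8, 0, -2, -8, 0, 3]
  [-5, -7, -5, -6, -7, -15, 0]
D(5):
  [0, -10, -6, -8, -10, -17, 1]
  [2, 0, -4, 1, 0, -11, 3]
  [-1, -11, 0, -2, -11, -11, 0]
  [1, -9, -5, 0, -9, -12, 2]
  [-13, -15, -19, -14, 0, -26, -12]
  [2, -8, 0, -2, -8, 0, 3]
  [-5, -7, -5, -6, -7, -15, 0]
D(6):
  [0, -10, -6, -8, -10, -17, 1]
  [2, 0, -4, 1, 0, -11, 3]
  [-1, -11, 0, -2, -11, -11, 0]
  [1, -9, -5, 0, -9, -12, 2]
  [-13, -15, -19, -14, 0, -26, -12]
  [2, -8, 0, -2, -8, 0, 3]
  [-5, -7, -5, -6, -7, -15, 0]
D(7):
  [0, -6, -4, -5, -6, -14, 1]
  [2, 0, -2, 1, 0, -11, 3]
  [-1, -7, 0, -2, -7, -11, 0]
  [1, -5, -3, 0, -5, -12, 2]
  [-13, -15, -17, -14, 0, -26, -12]
  [2, -4, 0, -2, -4, 0, 3]
  [-5, -7, -5, -6, -7, -15, 0]
Answer: A* = [[0, -6, -4, -5, -6, -14, 1], [2, 0, -2, 1, 0, -11, 3], [-1, -7, 0, -2, -7, -11, 0], [1, -5, -3, 0, -5, -12, 2], [-13, -15, -17, -14, 0, -26, -12], [2, -4, 0, -2, -4, 0, 3], [-5, -7, -5, -6, -7, -15, 0]]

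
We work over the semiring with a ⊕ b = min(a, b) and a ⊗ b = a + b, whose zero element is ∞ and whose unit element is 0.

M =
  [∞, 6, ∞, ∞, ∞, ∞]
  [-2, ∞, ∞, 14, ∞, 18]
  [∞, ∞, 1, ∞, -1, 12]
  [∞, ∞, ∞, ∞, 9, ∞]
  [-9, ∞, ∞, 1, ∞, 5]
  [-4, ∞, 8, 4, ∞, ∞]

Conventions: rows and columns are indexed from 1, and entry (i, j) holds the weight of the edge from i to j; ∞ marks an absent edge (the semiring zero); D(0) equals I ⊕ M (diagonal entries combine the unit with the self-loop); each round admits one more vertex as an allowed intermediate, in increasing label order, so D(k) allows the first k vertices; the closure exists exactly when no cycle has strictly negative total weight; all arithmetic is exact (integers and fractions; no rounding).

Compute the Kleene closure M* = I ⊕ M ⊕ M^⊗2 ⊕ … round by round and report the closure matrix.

D(0):
  [0, 6, ∞, ∞, ∞, ∞]
  [-2, 0, ∞, 14, ∞, 18]
  [∞, ∞, 0, ∞, -1, 12]
  [∞, ∞, ∞, 0, 9, ∞]
  [-9, ∞, ∞, 1, 0, 5]
  [-4, ∞, 8, 4, ∞, 0]
D(1):
  [0, 6, ∞, ∞, ∞, ∞]
  [-2, 0, ∞, 14, ∞, 18]
  [∞, ∞, 0, ∞, -1, 12]
  [∞, ∞, ∞, 0, 9, ∞]
  [-9, -3, ∞, 1, 0, 5]
  [-4, 2, 8, 4, ∞, 0]
D(2):
  [0, 6, ∞, 20, ∞, 24]
  [-2, 0, ∞, 14, ∞, 18]
  [∞, ∞, 0, ∞, -1, 12]
  [∞, ∞, ∞, 0, 9, ∞]
  [-9, -3, ∞, 1, 0, 5]
  [-4, 2, 8, 4, ∞, 0]
D(3):
  [0, 6, ∞, 20, ∞, 24]
  [-2, 0, ∞, 14, ∞, 18]
  [∞, ∞, 0, ∞, -1, 12]
  [∞, ∞, ∞, 0, 9, ∞]
  [-9, -3, ∞, 1, 0, 5]
  [-4, 2, 8, 4, 7, 0]
D(4):
  [0, 6, ∞, 20, 29, 24]
  [-2, 0, ∞, 14, 23, 18]
  [∞, ∞, 0, ∞, -1, 12]
  [∞, ∞, ∞, 0, 9, ∞]
  [-9, -3, ∞, 1, 0, 5]
  [-4, 2, 8, 4, 7, 0]
D(5):
  [0, 6, ∞, 20, 29, 24]
  [-2, 0, ∞, 14, 23, 18]
  [-10, -4, 0, 0, -1, 4]
  [0, 6, ∞, 0, 9, 14]
  [-9, -3, ∞, 1, 0, 5]
  [-4, 2, 8, 4, 7, 0]
D(6):
  [0, 6, 32, 20, 29, 24]
  [-2, 0, 26, 14, 23, 18]
  [-10, -4, 0, 0, -1, 4]
  [0, 6, 22, 0, 9, 14]
  [-9, -3, 13, 1, 0, 5]
  [-4, 2, 8, 4, 7, 0]
Answer: M* = [[0, 6, 32, 20, 29, 24], [-2, 0, 26, 14, 23, 18], [-10, -4, 0, 0, -1, 4], [0, 6, 22, 0, 9, 14], [-9, -3, 13, 1, 0, 5], [-4, 2, 8, 4, 7, 0]]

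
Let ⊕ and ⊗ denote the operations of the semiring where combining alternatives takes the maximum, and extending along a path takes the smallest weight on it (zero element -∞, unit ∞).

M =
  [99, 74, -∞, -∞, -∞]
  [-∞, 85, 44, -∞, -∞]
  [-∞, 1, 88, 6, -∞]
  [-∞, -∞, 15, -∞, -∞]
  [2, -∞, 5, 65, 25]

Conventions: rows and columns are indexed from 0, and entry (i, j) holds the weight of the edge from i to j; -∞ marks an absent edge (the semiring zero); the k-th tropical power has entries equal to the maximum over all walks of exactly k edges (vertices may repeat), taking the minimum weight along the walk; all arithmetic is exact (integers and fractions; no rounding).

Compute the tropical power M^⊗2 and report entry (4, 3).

M^⊗2:
  [99, 74, 44, -∞, -∞]
  [-∞, 85, 44, 6, -∞]
  [-∞, 1, 88, 6, -∞]
  [-∞, 1, 15, 6, -∞]
  [2, 2, 15, 25, 25]
Key observation: the optimum is the walk 4->4->3, with weight 25 min 65 = 25.
Optimal value attained by: walk 4->4->3.
Answer: (M^⊗2)[4][3] = 25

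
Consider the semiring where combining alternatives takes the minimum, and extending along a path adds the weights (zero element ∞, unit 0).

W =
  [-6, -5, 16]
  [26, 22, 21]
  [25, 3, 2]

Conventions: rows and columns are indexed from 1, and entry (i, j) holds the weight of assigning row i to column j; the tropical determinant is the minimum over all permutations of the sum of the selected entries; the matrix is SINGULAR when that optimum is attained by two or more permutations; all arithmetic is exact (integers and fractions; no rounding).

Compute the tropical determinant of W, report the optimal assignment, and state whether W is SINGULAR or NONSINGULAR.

σ = (1, 2, 3): (-6) + 22 + 2 = 18
σ = (1, 3, 2): (-6) + 21 + 3 = 18
σ = (2, 1, 3): (-5) + 26 + 2 = 23
σ = (2, 3, 1): (-5) + 21 + 25 = 41
σ = (3, 1, 2): 16 + 26 + 3 = 45
σ = (3, 2, 1): 16 + 22 + 25 = 63
Optimal value attained by: σ = (1, 2, 3).
Answer: det⊕(W) = 18; verdict: SINGULAR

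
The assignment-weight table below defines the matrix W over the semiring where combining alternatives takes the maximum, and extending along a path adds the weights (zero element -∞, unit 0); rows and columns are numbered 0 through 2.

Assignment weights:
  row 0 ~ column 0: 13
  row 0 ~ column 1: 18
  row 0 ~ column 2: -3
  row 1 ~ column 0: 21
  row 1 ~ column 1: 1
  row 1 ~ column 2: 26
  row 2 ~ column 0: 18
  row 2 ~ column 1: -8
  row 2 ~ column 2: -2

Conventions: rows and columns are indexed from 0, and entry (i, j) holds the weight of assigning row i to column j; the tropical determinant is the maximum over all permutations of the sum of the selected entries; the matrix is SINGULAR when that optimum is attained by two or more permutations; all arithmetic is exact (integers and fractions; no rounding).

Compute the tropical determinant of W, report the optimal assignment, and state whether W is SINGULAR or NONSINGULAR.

σ = (0, 1, 2): 13 + 1 + (-2) = 12
σ = (0, 2, 1): 13 + 26 + (-8) = 31
σ = (1, 0, 2): 18 + 21 + (-2) = 37
σ = (1, 2, 0): 18 + 26 + 18 = 62
σ = (2, 0, 1): (-3) + 21 + (-8) = 10
σ = (2, 1, 0): (-3) + 1 + 18 = 16
Optimal value attained by: σ = (1, 2, 0).
Answer: det⊕(W) = 62; verdict: NONSINGULAR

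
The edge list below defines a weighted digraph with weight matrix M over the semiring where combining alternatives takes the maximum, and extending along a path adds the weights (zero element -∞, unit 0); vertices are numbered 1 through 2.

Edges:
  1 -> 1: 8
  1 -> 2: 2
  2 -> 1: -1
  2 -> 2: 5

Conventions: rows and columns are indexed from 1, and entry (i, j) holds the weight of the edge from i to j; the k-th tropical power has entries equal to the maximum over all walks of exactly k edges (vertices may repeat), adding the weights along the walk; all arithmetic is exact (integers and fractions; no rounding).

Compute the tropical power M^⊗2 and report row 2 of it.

M^⊗2:
  [16, 10]
  [7, 10]
Answer: row 2 of M^⊗2 = [7, 10]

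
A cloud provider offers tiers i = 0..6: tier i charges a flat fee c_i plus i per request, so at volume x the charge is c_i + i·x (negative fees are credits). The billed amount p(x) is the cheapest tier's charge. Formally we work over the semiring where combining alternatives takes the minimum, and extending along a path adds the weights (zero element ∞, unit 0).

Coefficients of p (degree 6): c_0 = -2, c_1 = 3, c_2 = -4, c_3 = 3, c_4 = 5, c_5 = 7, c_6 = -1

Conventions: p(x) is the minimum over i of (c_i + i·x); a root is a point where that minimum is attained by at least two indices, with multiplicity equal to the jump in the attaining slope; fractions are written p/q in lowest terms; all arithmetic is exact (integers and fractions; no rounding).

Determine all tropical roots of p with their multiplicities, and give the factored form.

hull edge (i=0, c=-2) to (i=2, c=-4): slope -1, span 2
hull edge (i=2, c=-4) to (i=6, c=-1): slope 3/4, span 4
Factored form: p(x) = -1 ⊗ (x ⊕ (-3/4)) ⊗ (x ⊕ (-3/4)) ⊗ (x ⊕ (-3/4)) ⊗ (x ⊕ (-3/4)) ⊗ (x ⊕ 1) ⊗ (x ⊕ 1)
Answer: roots = -3/4 (mult 4), 1 (mult 2)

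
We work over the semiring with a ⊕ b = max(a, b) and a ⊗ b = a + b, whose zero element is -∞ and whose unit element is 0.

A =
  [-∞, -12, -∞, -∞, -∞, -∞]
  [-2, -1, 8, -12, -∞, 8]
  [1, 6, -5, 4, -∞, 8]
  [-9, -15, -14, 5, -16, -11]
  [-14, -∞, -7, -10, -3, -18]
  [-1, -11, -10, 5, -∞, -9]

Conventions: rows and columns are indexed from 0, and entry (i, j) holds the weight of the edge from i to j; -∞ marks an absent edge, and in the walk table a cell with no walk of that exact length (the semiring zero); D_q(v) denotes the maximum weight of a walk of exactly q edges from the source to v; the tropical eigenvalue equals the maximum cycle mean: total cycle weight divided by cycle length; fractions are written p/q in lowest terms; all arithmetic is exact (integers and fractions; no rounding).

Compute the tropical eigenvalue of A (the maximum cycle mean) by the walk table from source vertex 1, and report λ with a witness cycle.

q=0: [-∞, 0, -∞, -∞, -∞, -∞]
q=1: [-2, -1, 8, -12, -∞, 8]
q=2: [9, 14, 7, 13, -28, 16]
q=3: [15, 13, 22, 21, -3, 22]
q=4: [23, 28, 21, 27, 5, 30]
q=5: [29, 27, 36, 35, 11, 36]
q=6: [37, 42, 35, 41, 19, 44]
Optimal cycle mean attained by: cycle 1->2->1, total 8 + 6, length 2.
Answer: λ = 7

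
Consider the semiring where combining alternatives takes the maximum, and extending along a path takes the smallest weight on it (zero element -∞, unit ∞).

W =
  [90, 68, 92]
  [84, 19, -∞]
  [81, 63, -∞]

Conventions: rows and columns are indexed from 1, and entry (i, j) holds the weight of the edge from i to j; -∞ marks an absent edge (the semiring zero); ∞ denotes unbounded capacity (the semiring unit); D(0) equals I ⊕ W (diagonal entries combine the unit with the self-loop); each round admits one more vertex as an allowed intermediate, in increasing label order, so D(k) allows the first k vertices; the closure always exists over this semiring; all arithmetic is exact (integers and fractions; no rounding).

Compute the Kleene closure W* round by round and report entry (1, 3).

D(0):
  [∞, 68, 92]
  [84, ∞, -∞]
  [81, 63, ∞]
D(1):
  [∞, 68, 92]
  [84, ∞, 84]
  [81, 68, ∞]
D(2):
  [∞, 68, 92]
  [84, ∞, 84]
  [81, 68, ∞]
D(3):
  [∞, 68, 92]
  [84, ∞, 84]
  [81, 68, ∞]
Answer: W*[1][3] = 92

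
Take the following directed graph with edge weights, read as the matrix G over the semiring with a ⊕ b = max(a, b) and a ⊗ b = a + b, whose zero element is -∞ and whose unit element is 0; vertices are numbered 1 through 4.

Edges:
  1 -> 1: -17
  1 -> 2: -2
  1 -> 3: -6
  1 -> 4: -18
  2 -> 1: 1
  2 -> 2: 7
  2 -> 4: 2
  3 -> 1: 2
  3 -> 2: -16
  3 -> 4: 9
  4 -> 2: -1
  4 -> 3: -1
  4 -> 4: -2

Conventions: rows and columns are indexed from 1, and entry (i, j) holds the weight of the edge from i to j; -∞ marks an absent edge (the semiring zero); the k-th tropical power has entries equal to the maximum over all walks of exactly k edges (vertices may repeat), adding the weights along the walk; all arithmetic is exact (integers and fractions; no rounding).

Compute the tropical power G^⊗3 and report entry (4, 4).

G^⊗2:
  [-1, 5, -19, 3]
  [8, 14, 1, 9]
  [-15, 8, 8, 7]
  [1, 6, -3, 8]
G^⊗3:
  [6, 12, 2, 7]
  [15, 21, 8, 16]
  [10, 15, 6, 17]
  [7, 13, 7, 8]
Key observation: the optimum is the walk 4->2->2->4, with weight (-1) + 7 + 2 = 8.
Optimal value attained by: walk 4->2->2->4.
Answer: (G^⊗3)[4][4] = 8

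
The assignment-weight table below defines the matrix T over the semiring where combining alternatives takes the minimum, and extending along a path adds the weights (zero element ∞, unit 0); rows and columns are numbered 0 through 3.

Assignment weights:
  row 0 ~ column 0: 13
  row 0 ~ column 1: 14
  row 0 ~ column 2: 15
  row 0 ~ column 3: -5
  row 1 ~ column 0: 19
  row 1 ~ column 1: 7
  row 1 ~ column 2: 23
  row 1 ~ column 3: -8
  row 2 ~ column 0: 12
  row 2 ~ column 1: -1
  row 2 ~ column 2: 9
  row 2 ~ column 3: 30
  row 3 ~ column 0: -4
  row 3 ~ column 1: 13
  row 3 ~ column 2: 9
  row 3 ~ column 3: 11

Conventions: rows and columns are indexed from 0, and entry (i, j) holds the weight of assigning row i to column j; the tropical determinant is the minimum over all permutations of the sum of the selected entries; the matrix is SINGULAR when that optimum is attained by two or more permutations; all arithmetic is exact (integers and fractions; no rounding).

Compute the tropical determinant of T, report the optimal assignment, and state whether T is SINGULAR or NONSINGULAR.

σ = (0, 1, 2, 3): 13 + 7 + 9 + 11 = 40
σ = (0, 1, 3, 2): 13 + 7 + 30 + 9 = 59
σ = (0, 2, 1, 3): 13 + 23 + (-1) + 11 = 46
σ = (0, 2, 3, 1): 13 + 23 + 30 + 13 = 79
σ = (0, 3, 1, 2): 13 + (-8) + (-1) + 9 = 13
σ = (0, 3, 2, 1): 13 + (-8) + 9 + 13 = 27
σ = (1, 0, 2, 3): 14 + 19 + 9 + 11 = 53
σ = (1, 0, 3, 2): 14 + 19 + 30 + 9 = 72
σ = (1, 2, 0, 3): 14 + 23 + 12 + 11 = 60
σ = (1, 2, 3, 0): 14 + 23 + 30 + (-4) = 63
σ = (1, 3, 0, 2): 14 + (-8) + 12 + 9 = 27
σ = (1, 3, 2, 0): 14 + (-8) + 9 + (-4) = 11
σ = (2, 0, 1, 3): 15 + 19 + (-1) + 11 = 44
σ = (2, 0, 3, 1): 15 + 19 + 30 + 13 = 77
σ = (2, 1, 0, 3): 15 + 7 + 12 + 11 = 45
σ = (2, 1, 3, 0): 15 + 7 + 30 + (-4) = 48
σ = (2, 3, 0, 1): 15 + (-8) + 12 + 13 = 32
σ = (2, 3, 1, 0): 15 + (-8) + (-1) + (-4) = 2
σ = (3, 0, 1, 2): (-5) + 19 + (-1) + 9 = 22
σ = (3, 0, 2, 1): (-5) + 19 + 9 + 13 = 36
σ = (3, 1, 0, 2): (-5) + 7 + 12 + 9 = 23
σ = (3, 1, 2, 0): (-5) + 7 + 9 + (-4) = 7
σ = (3, 2, 0, 1): (-5) + 23 + 12 + 13 = 43
σ = (3, 2, 1, 0): (-5) + 23 + (-1) + (-4) = 13
Optimal value attained by: σ = (2, 3, 1, 0).
Answer: det⊕(T) = 2; verdict: NONSINGULAR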